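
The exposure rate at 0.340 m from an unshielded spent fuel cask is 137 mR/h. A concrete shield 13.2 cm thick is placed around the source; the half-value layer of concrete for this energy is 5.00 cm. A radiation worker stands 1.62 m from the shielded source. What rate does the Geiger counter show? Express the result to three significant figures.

Distance alone: 137 × (0.340/1.62)² = 137 × 0.04405 = 6.035 mR/h.
Shield: 13.2/5.00 = 2.640 half-value layers → attenuation 2^(−2.640) = 0.1604.
Combined: 6.035 × 0.1604 = 0.9680 mR/h.

0.968 mR/h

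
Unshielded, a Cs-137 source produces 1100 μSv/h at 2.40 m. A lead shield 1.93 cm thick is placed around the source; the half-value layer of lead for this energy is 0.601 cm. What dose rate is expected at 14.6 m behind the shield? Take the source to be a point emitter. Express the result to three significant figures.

3.21 μSv/h

Distance alone: (2.40/14.6)² = 0.02702, so 1100 × 0.02702 = 29.72 μSv/h.
Shield: 1.93/0.601 = 3.211 half-value layers → attenuation 2^(−3.211) = 0.1080.
Combined: 29.72 × 0.1080 = 3.210 μSv/h.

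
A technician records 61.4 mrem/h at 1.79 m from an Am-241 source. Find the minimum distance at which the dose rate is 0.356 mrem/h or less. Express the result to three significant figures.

Using I₁d₁² = I₂d₂², d₂ = d₁·√(I₁/I₂).
I₁/I₂ = 61.4/0.356 = 172.5, so d₂ = 1.79 × √172.5 = 23.51 m.

23.5 m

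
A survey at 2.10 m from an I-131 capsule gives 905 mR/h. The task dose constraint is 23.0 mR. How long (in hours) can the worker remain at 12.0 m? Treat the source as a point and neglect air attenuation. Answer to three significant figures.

Using I₁d₁² = I₂d₂², rate at 12.0 m:
(2.10/12.0)² = 0.03063, so 905 × 0.03063 = 27.72 mR/h.
Stay time = 23.0 mR ÷ 27.72 mR/h = 0.8297 h.

0.830 h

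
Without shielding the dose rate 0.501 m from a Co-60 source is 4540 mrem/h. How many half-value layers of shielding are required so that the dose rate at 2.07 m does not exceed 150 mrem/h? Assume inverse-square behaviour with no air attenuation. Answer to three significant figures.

0.826 half-value layers

At 2.07 m, distance alone gives (0.501/2.07)² = 0.05858, so 4540 × 0.05858 = 266.0 mrem/h.
Further attenuation needed: 266.0/150 = 1.773.
n = log₂(1.773) = 0.8262 half-value layers.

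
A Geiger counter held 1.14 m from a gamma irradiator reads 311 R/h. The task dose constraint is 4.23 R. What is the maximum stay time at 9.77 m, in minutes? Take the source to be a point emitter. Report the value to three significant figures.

Intensity scales as (d₁/d₂)², so rate at 9.77 m:
311 × (1.14/9.77)² = 311 × 0.01362 = 4.236 R/h.
Stay time = 4.23 R ÷ 4.236 R/h = 0.9986 h = 59.92 min.

59.9 min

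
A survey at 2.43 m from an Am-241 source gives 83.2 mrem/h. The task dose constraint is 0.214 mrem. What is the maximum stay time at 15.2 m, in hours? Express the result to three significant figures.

Applying the 1/r² law, rate at 15.2 m:
(2.43/15.2)² = 0.02556, so 83.2 × 0.02556 = 2.127 mrem/h.
Stay time = 0.214 mrem ÷ 2.127 mrem/h = 0.1006 h.

0.101 h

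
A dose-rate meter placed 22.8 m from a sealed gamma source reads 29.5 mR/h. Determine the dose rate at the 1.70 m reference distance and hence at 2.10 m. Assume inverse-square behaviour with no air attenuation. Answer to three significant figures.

5310 mR/h; 3480 mR/h

Using I₁d₁² = I₂d₂²,
At 1.70 m: 29.5 × (22.8/1.70)² = 29.5 × 179.9 = 5307 mR/h
At 2.10 m: 5307 × (1.70/2.10)² = 5307 × 0.6553 = 3478 mR/h.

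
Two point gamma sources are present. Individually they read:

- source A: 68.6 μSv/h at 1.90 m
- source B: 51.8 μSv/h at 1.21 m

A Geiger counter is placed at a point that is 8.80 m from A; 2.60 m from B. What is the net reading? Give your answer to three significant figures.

By superposition, sum each source's inverse-square contribution:
A: 68.6 × (1.90/8.80)² = 3.198 μSv/h
B: 51.8 × (1.21/2.60)² = 11.22 μSv/h
Total = 3.198 + 11.22 = 14.42 μSv/h.

14.4 μSv/h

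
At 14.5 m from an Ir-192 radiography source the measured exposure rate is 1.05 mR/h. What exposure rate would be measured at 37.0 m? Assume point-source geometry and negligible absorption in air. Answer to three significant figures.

0.161 mR/h

Applying the 1/r² law, scaling from 14.5 m to 37.0 m:
(14.5/37.0)² = 0.1536, so 1.05 × 0.1536 = 0.1613 mR/h.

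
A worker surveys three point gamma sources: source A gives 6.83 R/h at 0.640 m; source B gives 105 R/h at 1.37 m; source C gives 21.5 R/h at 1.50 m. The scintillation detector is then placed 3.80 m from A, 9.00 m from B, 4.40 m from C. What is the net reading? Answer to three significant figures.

Each source contributes Iᵢ·(dᵢ/rᵢ)²; contributions add.
A: 6.83 × (0.640/3.80)² = 0.1937 R/h
B: 105 × (1.37/9.00)² = 2.433 R/h
C: 21.5 × (1.50/4.40)² = 2.499 R/h
Total = 0.1937 + 2.433 + 2.499 = 5.126 R/h.

5.13 R/h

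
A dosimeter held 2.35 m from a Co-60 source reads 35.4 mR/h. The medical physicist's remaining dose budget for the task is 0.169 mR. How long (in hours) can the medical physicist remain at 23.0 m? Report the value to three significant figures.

0.457 h

Using I₁d₁² = I₂d₂², rate at 23.0 m:
35.4 × (2.35/23.0)² = 35.4 × 0.01044 = 0.3696 mR/h.
Stay time = 0.169 mR ÷ 0.3696 mR/h = 0.4573 h.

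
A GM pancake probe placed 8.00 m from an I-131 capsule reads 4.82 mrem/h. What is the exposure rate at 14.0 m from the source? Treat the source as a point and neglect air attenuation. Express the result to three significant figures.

1.57 mrem/h

Intensity scales as (d₁/d₂)², so scaling from 8.00 m to 14.0 m:
4.82 × (8.00/14.0)² = 4.82 × 0.3265 = 1.574 mrem/h.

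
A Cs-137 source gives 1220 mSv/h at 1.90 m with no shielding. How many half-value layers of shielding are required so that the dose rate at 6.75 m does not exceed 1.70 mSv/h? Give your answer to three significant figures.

At 6.75 m, distance alone gives 1220 × (1.90/6.75)² = 1220 × 0.07923 = 96.66 mSv/h.
Further attenuation needed: 96.66/1.70 = 56.86.
n = log₂(56.86) = 5.829 half-value layers.

5.83 half-value layers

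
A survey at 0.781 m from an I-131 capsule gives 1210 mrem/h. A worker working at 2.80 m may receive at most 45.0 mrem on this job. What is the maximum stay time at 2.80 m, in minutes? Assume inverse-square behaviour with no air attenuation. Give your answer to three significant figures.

Since intensity falls as 1/r², rate at 2.80 m:
1210 × (0.781/2.80)² = 1210 × 0.07780 = 94.14 mrem/h.
Stay time = 45.0 mrem ÷ 94.14 mrem/h = 0.4780 h = 28.68 min.

28.7 min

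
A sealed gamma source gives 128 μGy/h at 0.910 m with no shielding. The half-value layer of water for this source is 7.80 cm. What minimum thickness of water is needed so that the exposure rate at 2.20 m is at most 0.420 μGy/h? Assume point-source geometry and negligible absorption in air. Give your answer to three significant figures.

44.5 cm

At 2.20 m, distance alone gives (0.910/2.20)² = 0.1711, so 128 × 0.1711 = 21.90 μGy/h.
Further attenuation needed: 21.90/0.420 = 52.14.
n = log₂(52.14) = 5.704 half-value layers.
Thickness = 5.704 × 7.80 cm = 44.49 cm.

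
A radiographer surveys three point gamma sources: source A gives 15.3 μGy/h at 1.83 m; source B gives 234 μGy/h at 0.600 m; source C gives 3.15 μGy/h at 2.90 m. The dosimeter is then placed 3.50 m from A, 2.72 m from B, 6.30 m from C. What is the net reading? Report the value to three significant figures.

By superposition, sum each source's inverse-square contribution:
A: 15.3 × (1.83/3.50)² = 4.183 μGy/h
B: 234 × (0.600/2.72)² = 11.39 μGy/h
C: 3.15 × (2.90/6.30)² = 0.6675 μGy/h
Total = 4.183 + 11.39 + 0.6675 = 16.24 μGy/h.

16.2 μGy/h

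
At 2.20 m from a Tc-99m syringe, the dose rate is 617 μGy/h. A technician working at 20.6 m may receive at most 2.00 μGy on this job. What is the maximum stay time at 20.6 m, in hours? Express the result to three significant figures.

Since intensity falls as 1/r², rate at 20.6 m:
(2.20/20.6)² = 0.01141, so 617 × 0.01141 = 7.040 μGy/h.
Stay time = 2.00 μGy ÷ 7.040 μGy/h = 0.2841 h.

0.284 h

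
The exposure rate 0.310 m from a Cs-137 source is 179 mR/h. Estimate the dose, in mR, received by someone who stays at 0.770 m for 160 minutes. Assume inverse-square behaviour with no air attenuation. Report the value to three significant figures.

77.4 mR

By the inverse-square law, rate at 0.770 m:
179 × (0.310/0.770)² = 179 × 0.1621 = 29.02 mR/h.
Dose = rate × time = 29.02 mR/h × 2.667 h = 77.40 mR.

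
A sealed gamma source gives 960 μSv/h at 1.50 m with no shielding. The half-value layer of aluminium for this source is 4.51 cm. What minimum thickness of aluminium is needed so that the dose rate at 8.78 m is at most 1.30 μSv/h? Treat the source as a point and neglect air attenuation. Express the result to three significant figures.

20.0 cm

At 8.78 m, distance alone gives (1.50/8.78)² = 0.02919, so 960 × 0.02919 = 28.02 μSv/h.
Further attenuation needed: 28.02/1.30 = 21.55.
n = log₂(21.55) = 4.430 half-value layers.
Thickness = 4.430 × 4.51 cm = 19.98 cm.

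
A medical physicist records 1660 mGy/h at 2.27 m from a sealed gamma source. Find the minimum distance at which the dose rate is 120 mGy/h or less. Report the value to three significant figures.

By the inverse-square law, d₂ = d₁·√(I₁/I₂).
I₁/I₂ = 1660/120 = 13.83, so d₂ = 2.27 × √13.83 = 8.442 m.

8.44 m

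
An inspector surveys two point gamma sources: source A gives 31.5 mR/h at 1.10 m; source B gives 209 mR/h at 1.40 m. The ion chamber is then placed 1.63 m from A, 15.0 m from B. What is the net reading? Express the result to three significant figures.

Each source contributes Iᵢ·(dᵢ/rᵢ)²; contributions add.
A: 31.5 × (1.10/1.63)² = 14.35 mR/h
B: 209 × (1.40/15.0)² = 1.821 mR/h
Total = 14.35 + 1.821 = 16.17 mR/h.

16.2 mR/h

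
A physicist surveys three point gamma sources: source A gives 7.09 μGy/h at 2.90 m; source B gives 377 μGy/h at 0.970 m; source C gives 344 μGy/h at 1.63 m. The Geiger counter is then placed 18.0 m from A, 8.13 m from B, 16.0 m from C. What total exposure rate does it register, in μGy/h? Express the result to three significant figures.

9.12 μGy/h

By superposition, sum each source's inverse-square contribution:
A: 7.09 × (2.90/18.0)² = 0.1840 μGy/h
B: 377 × (0.970/8.13)² = 5.367 μGy/h
C: 344 × (1.63/16.0)² = 3.570 μGy/h
Total = 0.1840 + 5.367 + 3.570 = 9.121 μGy/h.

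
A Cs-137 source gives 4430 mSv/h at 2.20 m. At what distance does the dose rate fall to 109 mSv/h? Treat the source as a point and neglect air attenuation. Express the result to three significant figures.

14.0 m

Since intensity falls as 1/r², d₂ = d₁·√(I₁/I₂).
I₁/I₂ = 4430/109 = 40.64, so d₂ = 2.20 × √40.64 = 14.02 m.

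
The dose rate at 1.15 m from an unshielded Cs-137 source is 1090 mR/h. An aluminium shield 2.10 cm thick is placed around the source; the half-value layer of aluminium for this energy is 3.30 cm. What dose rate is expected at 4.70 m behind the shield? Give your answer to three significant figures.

Distance alone: (1.15/4.70)² = 0.05987, so 1090 × 0.05987 = 65.26 mR/h.
Shield: 2.10/3.30 = 0.6364 half-value layers → attenuation 2^(−0.6364) = 0.6433.
Combined: 65.26 × 0.6433 = 41.98 mR/h.

42.0 mR/h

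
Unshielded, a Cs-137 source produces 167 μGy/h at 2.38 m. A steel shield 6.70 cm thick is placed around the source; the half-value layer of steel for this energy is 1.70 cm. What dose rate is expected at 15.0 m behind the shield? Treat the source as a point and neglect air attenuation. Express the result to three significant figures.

0.274 μGy/h

Distance alone: (2.38/15.0)² = 0.02518, so 167 × 0.02518 = 4.205 μGy/h.
Shield: 6.70/1.70 = 3.941 half-value layers → attenuation 2^(−3.941) = 0.06511.
Combined: 4.205 × 0.06511 = 0.2738 μGy/h.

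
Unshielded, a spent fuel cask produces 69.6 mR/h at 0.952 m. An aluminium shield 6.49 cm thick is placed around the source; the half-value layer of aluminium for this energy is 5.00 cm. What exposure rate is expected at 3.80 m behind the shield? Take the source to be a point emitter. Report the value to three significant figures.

Distance alone: 69.6 × (0.952/3.80)² = 69.6 × 0.06276 = 4.368 mR/h.
Shield: 6.49/5.00 = 1.298 half-value layers → attenuation 2^(−1.298) = 0.4067.
Combined: 4.368 × 0.4067 = 1.776 mR/h.

1.78 mR/h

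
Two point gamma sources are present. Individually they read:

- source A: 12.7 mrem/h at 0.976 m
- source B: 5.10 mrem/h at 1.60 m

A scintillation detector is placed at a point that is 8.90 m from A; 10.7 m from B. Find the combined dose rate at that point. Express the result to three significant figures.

0.267 mrem/h

Each source contributes Iᵢ·(dᵢ/rᵢ)²; contributions add.
A: 12.7 × (0.976/8.90)² = 0.1527 mrem/h
B: 5.10 × (1.60/10.7)² = 0.1140 mrem/h
Total = 0.1527 + 0.1140 = 0.2667 mrem/h.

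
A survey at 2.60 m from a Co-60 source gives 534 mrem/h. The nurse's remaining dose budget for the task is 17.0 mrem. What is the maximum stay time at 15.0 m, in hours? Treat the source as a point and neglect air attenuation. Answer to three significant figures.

Since intensity falls as 1/r², rate at 15.0 m:
534 × (2.60/15.0)² = 534 × 0.03004 = 16.04 mrem/h.
Stay time = 17.0 mrem ÷ 16.04 mrem/h = 1.060 h.

1.06 h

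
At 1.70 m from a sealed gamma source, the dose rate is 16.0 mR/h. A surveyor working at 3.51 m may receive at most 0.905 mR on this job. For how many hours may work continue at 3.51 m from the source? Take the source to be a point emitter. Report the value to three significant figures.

0.241 h

Since intensity falls as 1/r², rate at 3.51 m:
16.0 × (1.70/3.51)² = 16.0 × 0.2346 = 3.754 mR/h.
Stay time = 0.905 mR ÷ 3.754 mR/h = 0.2411 h.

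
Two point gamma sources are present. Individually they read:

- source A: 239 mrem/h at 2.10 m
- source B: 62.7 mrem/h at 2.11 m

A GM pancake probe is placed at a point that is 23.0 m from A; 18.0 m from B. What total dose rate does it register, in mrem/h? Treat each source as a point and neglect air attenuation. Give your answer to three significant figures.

2.85 mrem/h

By superposition, sum each source's inverse-square contribution:
A: 239 × (2.10/23.0)² = 1.992 mrem/h
B: 62.7 × (2.11/18.0)² = 0.8616 mrem/h
Total = 1.992 + 0.8616 = 2.854 mrem/h.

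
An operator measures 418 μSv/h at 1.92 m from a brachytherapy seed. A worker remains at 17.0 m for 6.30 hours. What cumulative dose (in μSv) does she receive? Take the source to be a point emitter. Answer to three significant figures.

33.6 μSv

Applying the 1/r² law, rate at 17.0 m:
(1.92/17.0)² = 0.01276, so 418 × 0.01276 = 5.334 μSv/h.
Dose = rate × time = 5.334 μSv/h × 6.300 h = 33.60 μSv.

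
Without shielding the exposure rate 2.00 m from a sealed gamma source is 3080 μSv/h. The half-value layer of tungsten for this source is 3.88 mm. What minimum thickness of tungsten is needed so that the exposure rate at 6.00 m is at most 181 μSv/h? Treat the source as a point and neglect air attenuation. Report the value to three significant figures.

3.57 mm

At 6.00 m, distance alone gives (2.00/6.00)² = 0.1111, so 3080 × 0.1111 = 342.2 μSv/h.
Further attenuation needed: 342.2/181 = 1.891.
n = log₂(1.891) = 0.9191 half-value layers.
Thickness = 0.9191 × 3.88 mm = 3.566 mm.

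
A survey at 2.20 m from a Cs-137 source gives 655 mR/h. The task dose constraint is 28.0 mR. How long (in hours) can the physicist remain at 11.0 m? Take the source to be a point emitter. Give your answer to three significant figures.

1.07 h

By the inverse-square law, rate at 11.0 m:
655 × (2.20/11.0)² = 655 × 0.04000 = 26.20 mR/h.
Stay time = 28.0 mR ÷ 26.20 mR/h = 1.069 h.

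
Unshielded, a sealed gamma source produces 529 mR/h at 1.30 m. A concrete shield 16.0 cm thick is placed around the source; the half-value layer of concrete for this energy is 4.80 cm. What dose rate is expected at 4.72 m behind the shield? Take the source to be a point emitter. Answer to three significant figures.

Distance alone: (1.30/4.72)² = 0.07586, so 529 × 0.07586 = 40.13 mR/h.
Shield: 16.0/4.80 = 3.333 half-value layers → attenuation 2^(−3.333) = 0.09924.
Combined: 40.13 × 0.09924 = 3.983 mR/h.

3.98 mR/h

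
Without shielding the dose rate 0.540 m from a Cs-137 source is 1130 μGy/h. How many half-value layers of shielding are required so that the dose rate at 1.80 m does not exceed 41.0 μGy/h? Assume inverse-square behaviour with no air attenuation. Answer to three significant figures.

At 1.80 m, distance alone gives 1130 × (0.540/1.80)² = 1130 × 0.09000 = 101.7 μGy/h.
Further attenuation needed: 101.7/41.0 = 2.480.
n = log₂(2.480) = 1.310 half-value layers.

1.31 half-value layers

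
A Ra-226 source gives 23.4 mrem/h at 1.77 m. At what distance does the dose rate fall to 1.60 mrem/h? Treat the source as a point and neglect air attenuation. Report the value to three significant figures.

Since intensity falls as 1/r², d₂ = d₁·√(I₁/I₂).
I₁/I₂ = 23.4/1.60 = 14.62, so d₂ = 1.77 × √14.62 = 6.768 m.

6.77 m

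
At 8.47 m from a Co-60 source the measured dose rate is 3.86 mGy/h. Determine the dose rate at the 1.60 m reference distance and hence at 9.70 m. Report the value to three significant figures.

108 mGy/h; 2.94 mGy/h

By the inverse-square law,
At 1.60 m: 3.86 × (8.47/1.60)² = 3.86 × 28.02 = 108.2 mGy/h
At 9.70 m: (1.60/9.70)² = 0.02721, so 108.2 × 0.02721 = 2.944 mGy/h.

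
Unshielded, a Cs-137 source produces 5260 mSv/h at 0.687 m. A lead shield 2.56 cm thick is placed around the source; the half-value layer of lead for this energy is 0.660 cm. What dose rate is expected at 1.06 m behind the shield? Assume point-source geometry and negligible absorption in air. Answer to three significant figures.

150 mSv/h

Distance alone: (0.687/1.06)² = 0.4201, so 5260 × 0.4201 = 2210 mSv/h.
Shield: 2.56/0.660 = 3.879 half-value layers → attenuation 2^(−3.879) = 0.06797.
Combined: 2210 × 0.06797 = 150.2 mSv/h.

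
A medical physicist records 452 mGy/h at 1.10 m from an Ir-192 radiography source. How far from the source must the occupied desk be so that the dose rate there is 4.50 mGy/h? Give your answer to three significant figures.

Since intensity falls as 1/r², d₂ = d₁·√(I₁/I₂).
I₁/I₂ = 452/4.50 = 100.4, so d₂ = 1.10 × √100.4 = 11.02 m.

11.0 m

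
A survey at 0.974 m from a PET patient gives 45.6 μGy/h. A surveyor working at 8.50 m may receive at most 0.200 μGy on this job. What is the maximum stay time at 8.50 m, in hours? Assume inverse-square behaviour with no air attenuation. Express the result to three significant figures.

Since intensity falls as 1/r², rate at 8.50 m:
45.6 × (0.974/8.50)² = 45.6 × 0.01313 = 0.5987 μGy/h.
Stay time = 0.200 μGy ÷ 0.5987 μGy/h = 0.3341 h.

0.334 h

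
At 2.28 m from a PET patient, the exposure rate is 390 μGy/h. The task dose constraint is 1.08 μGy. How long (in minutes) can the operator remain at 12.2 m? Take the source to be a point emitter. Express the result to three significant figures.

4.76 min

Using I₁d₁² = I₂d₂², rate at 12.2 m:
(2.28/12.2)² = 0.03493, so 390 × 0.03493 = 13.62 μGy/h.
Stay time = 1.08 μGy ÷ 13.62 μGy/h = 0.07930 h = 4.758 min.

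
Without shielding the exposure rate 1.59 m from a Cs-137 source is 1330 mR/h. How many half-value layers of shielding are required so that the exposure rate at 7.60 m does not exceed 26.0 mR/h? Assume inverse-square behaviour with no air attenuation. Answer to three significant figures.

1.16 half-value layers

At 7.60 m, distance alone gives 1330 × (1.59/7.60)² = 1330 × 0.04377 = 58.21 mR/h.
Further attenuation needed: 58.21/26.0 = 2.239.
n = log₂(2.239) = 1.163 half-value layers.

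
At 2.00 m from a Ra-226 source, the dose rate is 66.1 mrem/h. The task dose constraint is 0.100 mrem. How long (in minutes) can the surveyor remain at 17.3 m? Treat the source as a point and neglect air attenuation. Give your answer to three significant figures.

6.79 min

Applying the 1/r² law, rate at 17.3 m:
(2.00/17.3)² = 0.01336, so 66.1 × 0.01336 = 0.8831 mrem/h.
Stay time = 0.100 mrem ÷ 0.8831 mrem/h = 0.1132 h = 6.792 min.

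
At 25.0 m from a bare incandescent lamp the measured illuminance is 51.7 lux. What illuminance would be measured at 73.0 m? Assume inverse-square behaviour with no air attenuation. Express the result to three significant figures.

Applying the 1/r² law, scaling from 25.0 m to 73.0 m:
(25.0/73.0)² = 0.1173, so 51.7 × 0.1173 = 6.064 lux.

6.06 lux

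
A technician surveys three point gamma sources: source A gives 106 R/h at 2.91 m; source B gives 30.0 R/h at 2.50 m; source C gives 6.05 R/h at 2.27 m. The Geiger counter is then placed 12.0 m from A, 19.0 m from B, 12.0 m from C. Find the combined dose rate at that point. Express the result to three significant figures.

By superposition, sum each source's inverse-square contribution:
A: 106 × (2.91/12.0)² = 6.233 R/h
B: 30.0 × (2.50/19.0)² = 0.5194 R/h
C: 6.05 × (2.27/12.0)² = 0.2165 R/h
Total = 6.233 + 0.5194 + 0.2165 = 6.969 R/h.

6.97 R/h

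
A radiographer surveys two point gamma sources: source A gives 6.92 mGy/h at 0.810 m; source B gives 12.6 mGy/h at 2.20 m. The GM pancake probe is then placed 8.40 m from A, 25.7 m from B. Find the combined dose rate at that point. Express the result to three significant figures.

0.157 mGy/h

By superposition, sum each source's inverse-square contribution:
A: 6.92 × (0.810/8.40)² = 0.06435 mGy/h
B: 12.6 × (2.20/25.7)² = 0.09233 mGy/h
Total = 0.06435 + 0.09233 = 0.1567 mGy/h.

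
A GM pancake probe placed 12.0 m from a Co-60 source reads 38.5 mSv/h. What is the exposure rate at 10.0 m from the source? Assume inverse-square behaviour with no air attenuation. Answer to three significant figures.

Intensity scales as (d₁/d₂)², so scaling from 12.0 m to 10.0 m:
(12.0/10.0)² = 1.440, so 38.5 × 1.440 = 55.44 mSv/h.

55.4 mSv/h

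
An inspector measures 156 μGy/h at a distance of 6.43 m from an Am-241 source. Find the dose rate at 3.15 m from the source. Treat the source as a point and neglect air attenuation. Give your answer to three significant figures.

Since intensity falls as 1/r², the rate at 3.15 m is
156 × (6.43/3.15)² = 156 × 4.167 = 650.1 μGy/h.

650 μGy/h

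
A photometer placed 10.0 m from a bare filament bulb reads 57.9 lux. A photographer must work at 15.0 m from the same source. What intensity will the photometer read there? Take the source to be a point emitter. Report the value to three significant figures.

By the inverse-square law, scaling from 10.0 m to 15.0 m:
(10.0/15.0)² = 0.4444, so 57.9 × 0.4444 = 25.73 lux.

25.7 lux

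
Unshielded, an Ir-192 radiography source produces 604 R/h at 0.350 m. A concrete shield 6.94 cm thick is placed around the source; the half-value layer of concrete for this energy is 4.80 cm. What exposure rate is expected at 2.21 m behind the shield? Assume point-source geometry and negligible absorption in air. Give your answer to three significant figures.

5.56 R/h

Distance alone: (0.350/2.21)² = 0.02508, so 604 × 0.02508 = 15.15 R/h.
Shield: 6.94/4.80 = 1.446 half-value layers → attenuation 2^(−1.446) = 0.3670.
Combined: 15.15 × 0.3670 = 5.560 R/h.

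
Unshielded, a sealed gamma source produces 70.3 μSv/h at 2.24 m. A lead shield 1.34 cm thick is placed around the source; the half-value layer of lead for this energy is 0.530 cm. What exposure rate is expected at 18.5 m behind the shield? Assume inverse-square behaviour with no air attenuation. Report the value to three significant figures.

0.179 μSv/h

Distance alone: 70.3 × (2.24/18.5)² = 70.3 × 0.01466 = 1.031 μSv/h.
Shield: 1.34/0.530 = 2.528 half-value layers → attenuation 2^(−2.528) = 0.1734.
Combined: 1.031 × 0.1734 = 0.1788 μSv/h.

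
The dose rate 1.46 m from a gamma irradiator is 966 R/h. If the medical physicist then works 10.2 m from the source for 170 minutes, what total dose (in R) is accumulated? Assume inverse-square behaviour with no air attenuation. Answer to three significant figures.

Intensity scales as (d₁/d₂)², so rate at 10.2 m:
(1.46/10.2)² = 0.02049, so 966 × 0.02049 = 19.79 R/h.
Dose = rate × time = 19.79 R/h × 2.833 h = 56.07 R.

56.1 R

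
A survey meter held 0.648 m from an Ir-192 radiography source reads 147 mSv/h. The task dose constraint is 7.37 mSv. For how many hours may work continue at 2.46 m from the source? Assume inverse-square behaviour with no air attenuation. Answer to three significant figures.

0.723 h

Intensity scales as (d₁/d₂)², so rate at 2.46 m:
(0.648/2.46)² = 0.06939, so 147 × 0.06939 = 10.20 mSv/h.
Stay time = 7.37 mSv ÷ 10.20 mSv/h = 0.7225 h.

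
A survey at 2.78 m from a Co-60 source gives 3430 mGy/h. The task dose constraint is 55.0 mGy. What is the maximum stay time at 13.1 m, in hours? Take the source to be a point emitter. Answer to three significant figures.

0.356 h

Intensity scales as (d₁/d₂)², so rate at 13.1 m:
(2.78/13.1)² = 0.04503, so 3430 × 0.04503 = 154.5 mGy/h.
Stay time = 55.0 mGy ÷ 154.5 mGy/h = 0.3560 h.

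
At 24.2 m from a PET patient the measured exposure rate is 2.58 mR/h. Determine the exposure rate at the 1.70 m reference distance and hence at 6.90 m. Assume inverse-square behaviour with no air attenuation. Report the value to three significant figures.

523 mR/h; 31.7 mR/h

By the inverse-square law,
At 1.70 m: (24.2/1.70)² = 202.6, so 2.58 × 202.6 = 522.7 mR/h
At 6.90 m: 522.7 × (1.70/6.90)² = 522.7 × 0.06070 = 31.73 mR/h.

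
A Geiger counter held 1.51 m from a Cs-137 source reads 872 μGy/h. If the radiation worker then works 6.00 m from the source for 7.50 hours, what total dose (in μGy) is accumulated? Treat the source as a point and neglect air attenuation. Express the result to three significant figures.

Using I₁d₁² = I₂d₂², rate at 6.00 m:
(1.51/6.00)² = 0.06334, so 872 × 0.06334 = 55.23 μGy/h.
Dose = rate × time = 55.23 μGy/h × 7.500 h = 414.2 μGy.

414 μGy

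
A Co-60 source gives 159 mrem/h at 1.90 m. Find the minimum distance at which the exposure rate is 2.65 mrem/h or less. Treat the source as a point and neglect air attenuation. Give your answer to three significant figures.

Applying the 1/r² law, d₂ = d₁·√(I₁/I₂).
I₁/I₂ = 159/2.65 = 60.00, so d₂ = 1.90 × √60.00 = 14.72 m.

14.7 m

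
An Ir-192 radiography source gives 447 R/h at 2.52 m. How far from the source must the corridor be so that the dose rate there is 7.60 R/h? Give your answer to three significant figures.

19.3 m

By the inverse-square law, d₂ = d₁·√(I₁/I₂).
I₁/I₂ = 447/7.60 = 58.82, so d₂ = 2.52 × √58.82 = 19.33 m.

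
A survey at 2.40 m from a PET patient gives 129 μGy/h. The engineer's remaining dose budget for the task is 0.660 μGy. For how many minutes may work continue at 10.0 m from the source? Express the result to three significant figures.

5.33 min

Since intensity falls as 1/r², rate at 10.0 m:
(2.40/10.0)² = 0.05760, so 129 × 0.05760 = 7.430 μGy/h.
Stay time = 0.660 μGy ÷ 7.430 μGy/h = 0.08883 h = 5.330 min.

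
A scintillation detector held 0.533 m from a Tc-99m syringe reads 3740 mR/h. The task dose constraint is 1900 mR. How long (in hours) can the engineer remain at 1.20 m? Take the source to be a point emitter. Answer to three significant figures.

2.58 h

Intensity scales as (d₁/d₂)², so rate at 1.20 m:
(0.533/1.20)² = 0.1973, so 3740 × 0.1973 = 737.9 mR/h.
Stay time = 1900 mR ÷ 737.9 mR/h = 2.575 h.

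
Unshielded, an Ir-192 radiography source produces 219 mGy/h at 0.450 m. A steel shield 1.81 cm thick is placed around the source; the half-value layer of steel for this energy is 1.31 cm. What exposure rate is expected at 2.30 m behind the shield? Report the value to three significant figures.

3.22 mGy/h

Distance alone: (0.450/2.30)² = 0.03828, so 219 × 0.03828 = 8.383 mGy/h.
Shield: 1.81/1.31 = 1.382 half-value layers → attenuation 2^(−1.382) = 0.3837.
Combined: 8.383 × 0.3837 = 3.217 mGy/h.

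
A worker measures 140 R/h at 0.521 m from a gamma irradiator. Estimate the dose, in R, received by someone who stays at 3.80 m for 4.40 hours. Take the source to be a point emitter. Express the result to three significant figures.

Applying the 1/r² law, rate at 3.80 m:
140 × (0.521/3.80)² = 140 × 0.01880 = 2.632 R/h.
Dose = rate × time = 2.632 R/h × 4.400 h = 11.58 R.

11.6 R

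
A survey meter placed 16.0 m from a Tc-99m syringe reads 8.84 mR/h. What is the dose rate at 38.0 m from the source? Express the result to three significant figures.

Since intensity falls as 1/r², scaling from 16.0 m to 38.0 m:
(16.0/38.0)² = 0.1773, so 8.84 × 0.1773 = 1.567 mR/h.

1.57 mR/h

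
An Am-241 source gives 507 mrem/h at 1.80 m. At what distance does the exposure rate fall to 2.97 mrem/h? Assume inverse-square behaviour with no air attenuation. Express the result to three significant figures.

23.5 m

Since intensity falls as 1/r², d₂ = d₁·√(I₁/I₂).
I₁/I₂ = 507/2.97 = 170.7, so d₂ = 1.80 × √170.7 = 23.52 m.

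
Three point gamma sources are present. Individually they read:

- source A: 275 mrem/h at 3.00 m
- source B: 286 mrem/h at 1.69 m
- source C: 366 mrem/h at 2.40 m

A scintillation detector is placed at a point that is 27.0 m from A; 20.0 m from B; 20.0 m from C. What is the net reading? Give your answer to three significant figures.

10.7 mrem/h

Each source contributes Iᵢ·(dᵢ/rᵢ)²; contributions add.
A: 275 × (3.00/27.0)² = 3.395 mrem/h
B: 286 × (1.69/20.0)² = 2.042 mrem/h
C: 366 × (2.40/20.0)² = 5.270 mrem/h
Total = 3.395 + 2.042 + 5.270 = 10.71 mrem/h.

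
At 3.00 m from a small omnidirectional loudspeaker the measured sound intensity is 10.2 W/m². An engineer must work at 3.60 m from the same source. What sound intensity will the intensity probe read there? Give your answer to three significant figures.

7.08 W/m²

By the inverse-square law, scaling from 3.00 m to 3.60 m:
10.2 × (3.00/3.60)² = 10.2 × 0.6944 = 7.083 W/m².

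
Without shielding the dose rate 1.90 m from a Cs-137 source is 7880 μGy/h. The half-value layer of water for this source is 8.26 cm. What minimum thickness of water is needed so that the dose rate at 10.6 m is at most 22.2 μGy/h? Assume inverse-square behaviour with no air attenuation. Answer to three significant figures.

At 10.6 m, distance alone gives (1.90/10.6)² = 0.03213, so 7880 × 0.03213 = 253.2 μGy/h.
Further attenuation needed: 253.2/22.2 = 11.41.
n = log₂(11.41) = 3.512 half-value layers.
Thickness = 3.512 × 8.26 cm = 29.01 cm.

29.0 cm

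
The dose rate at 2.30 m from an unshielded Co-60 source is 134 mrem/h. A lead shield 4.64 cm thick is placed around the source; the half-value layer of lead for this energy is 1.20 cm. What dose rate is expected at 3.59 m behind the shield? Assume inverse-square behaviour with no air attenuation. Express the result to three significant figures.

Distance alone: (2.30/3.59)² = 0.4105, so 134 × 0.4105 = 55.01 mrem/h.
Shield: 4.64/1.20 = 3.867 half-value layers → attenuation 2^(−3.867) = 0.06854.
Combined: 55.01 × 0.06854 = 3.770 mrem/h.

3.77 mrem/h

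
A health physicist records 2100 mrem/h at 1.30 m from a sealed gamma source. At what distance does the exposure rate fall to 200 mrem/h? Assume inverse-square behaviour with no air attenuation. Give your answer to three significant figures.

4.21 m

By the inverse-square law, d₂ = d₁·√(I₁/I₂).
I₁/I₂ = 2100/200 = 10.50, so d₂ = 1.30 × √10.50 = 4.212 m.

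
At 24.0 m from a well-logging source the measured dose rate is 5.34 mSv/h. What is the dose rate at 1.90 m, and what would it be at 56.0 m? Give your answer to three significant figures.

852 mSv/h; 0.981 mSv/h

By the inverse-square law,
At 1.90 m: 5.34 × (24.0/1.90)² = 5.34 × 159.6 = 852.3 mSv/h
At 56.0 m: 852.3 × (1.90/56.0)² = 852.3 × 0.001151 = 0.9810 mSv/h.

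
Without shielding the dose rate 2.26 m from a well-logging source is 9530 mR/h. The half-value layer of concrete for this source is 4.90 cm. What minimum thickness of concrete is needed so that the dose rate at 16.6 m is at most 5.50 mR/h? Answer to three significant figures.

At 16.6 m, distance alone gives (2.26/16.6)² = 0.01854, so 9530 × 0.01854 = 176.7 mR/h.
Further attenuation needed: 176.7/5.50 = 32.13.
n = log₂(32.13) = 5.006 half-value layers.
Thickness = 5.006 × 4.90 cm = 24.53 cm.

24.5 cm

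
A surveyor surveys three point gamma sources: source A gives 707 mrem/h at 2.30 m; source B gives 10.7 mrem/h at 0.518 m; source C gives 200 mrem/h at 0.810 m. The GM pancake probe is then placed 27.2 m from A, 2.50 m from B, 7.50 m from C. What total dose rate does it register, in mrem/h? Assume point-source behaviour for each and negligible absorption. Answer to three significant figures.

Each source contributes Iᵢ·(dᵢ/rᵢ)²; contributions add.
A: 707 × (2.30/27.2)² = 5.055 mrem/h
B: 10.7 × (0.518/2.50)² = 0.4594 mrem/h
C: 200 × (0.810/7.50)² = 2.333 mrem/h
Total = 5.055 + 0.4594 + 2.333 = 7.847 mrem/h.

7.85 mrem/h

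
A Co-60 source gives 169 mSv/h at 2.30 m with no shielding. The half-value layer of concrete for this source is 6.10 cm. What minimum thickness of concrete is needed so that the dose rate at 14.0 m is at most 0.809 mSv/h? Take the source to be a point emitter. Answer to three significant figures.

15.2 cm

At 14.0 m, distance alone gives 169 × (2.30/14.0)² = 169 × 0.02699 = 4.561 mSv/h.
Further attenuation needed: 4.561/0.809 = 5.638.
n = log₂(5.638) = 2.495 half-value layers.
Thickness = 2.495 × 6.10 cm = 15.22 cm.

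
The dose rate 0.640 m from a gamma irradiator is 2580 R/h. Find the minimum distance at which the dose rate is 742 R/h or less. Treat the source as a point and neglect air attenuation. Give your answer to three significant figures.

By the inverse-square law, d₂ = d₁·√(I₁/I₂).
I₁/I₂ = 2580/742 = 3.477, so d₂ = 0.640 × √3.477 = 1.193 m.

1.19 m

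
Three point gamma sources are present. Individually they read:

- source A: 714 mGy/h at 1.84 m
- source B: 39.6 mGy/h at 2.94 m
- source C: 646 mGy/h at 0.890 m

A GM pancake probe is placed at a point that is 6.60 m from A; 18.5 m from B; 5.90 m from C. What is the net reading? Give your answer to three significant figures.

By superposition, sum each source's inverse-square contribution:
A: 714 × (1.84/6.60)² = 55.49 mGy/h
B: 39.6 × (2.94/18.5)² = 1.000 mGy/h
C: 646 × (0.890/5.90)² = 14.70 mGy/h
Total = 55.49 + 1.000 + 14.70 = 71.19 mGy/h.

71.2 mGy/h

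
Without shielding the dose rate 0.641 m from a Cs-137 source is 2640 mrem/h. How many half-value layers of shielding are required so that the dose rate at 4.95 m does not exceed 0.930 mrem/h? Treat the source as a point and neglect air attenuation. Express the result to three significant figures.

5.57 half-value layers

At 4.95 m, distance alone gives (0.641/4.95)² = 0.01677, so 2640 × 0.01677 = 44.27 mrem/h.
Further attenuation needed: 44.27/0.930 = 47.60.
n = log₂(47.60) = 5.573 half-value layers.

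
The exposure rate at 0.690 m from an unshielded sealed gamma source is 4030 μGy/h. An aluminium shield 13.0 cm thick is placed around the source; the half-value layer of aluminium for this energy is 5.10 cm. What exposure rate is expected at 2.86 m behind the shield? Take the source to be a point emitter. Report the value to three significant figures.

Distance alone: 4030 × (0.690/2.86)² = 4030 × 0.05821 = 234.6 μGy/h.
Shield: 13.0/5.10 = 2.549 half-value layers → attenuation 2^(−2.549) = 0.1709.
Combined: 234.6 × 0.1709 = 40.09 μGy/h.

40.1 μGy/h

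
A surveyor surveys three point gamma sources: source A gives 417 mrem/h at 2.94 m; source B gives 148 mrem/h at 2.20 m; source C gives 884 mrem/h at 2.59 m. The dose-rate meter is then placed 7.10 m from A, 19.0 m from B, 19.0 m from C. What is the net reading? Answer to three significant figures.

Each source contributes Iᵢ·(dᵢ/rᵢ)²; contributions add.
A: 417 × (2.94/7.10)² = 71.50 mrem/h
B: 148 × (2.20/19.0)² = 1.984 mrem/h
C: 884 × (2.59/19.0)² = 16.43 mrem/h
Total = 71.50 + 1.984 + 16.43 = 89.91 mrem/h.

89.9 mrem/h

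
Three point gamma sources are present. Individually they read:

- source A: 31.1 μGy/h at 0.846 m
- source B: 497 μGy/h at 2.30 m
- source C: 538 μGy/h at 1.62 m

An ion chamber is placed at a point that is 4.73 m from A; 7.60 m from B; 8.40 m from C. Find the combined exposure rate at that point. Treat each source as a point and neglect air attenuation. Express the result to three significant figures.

By superposition, sum each source's inverse-square contribution:
A: 31.1 × (0.846/4.73)² = 0.9949 μGy/h
B: 497 × (2.30/7.60)² = 45.52 μGy/h
C: 538 × (1.62/8.40)² = 20.01 μGy/h
Total = 0.9949 + 45.52 + 20.01 = 66.52 μGy/h.

66.5 μGy/h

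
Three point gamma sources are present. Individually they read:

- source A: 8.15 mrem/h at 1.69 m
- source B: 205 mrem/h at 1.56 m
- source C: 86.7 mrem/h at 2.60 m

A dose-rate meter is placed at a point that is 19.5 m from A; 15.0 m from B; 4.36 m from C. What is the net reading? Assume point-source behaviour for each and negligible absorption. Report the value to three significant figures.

33.1 mrem/h

Each source contributes Iᵢ·(dᵢ/rᵢ)²; contributions add.
A: 8.15 × (1.69/19.5)² = 0.06122 mrem/h
B: 205 × (1.56/15.0)² = 2.217 mrem/h
C: 86.7 × (2.60/4.36)² = 30.83 mrem/h
Total = 0.06122 + 2.217 + 30.83 = 33.11 mrem/h.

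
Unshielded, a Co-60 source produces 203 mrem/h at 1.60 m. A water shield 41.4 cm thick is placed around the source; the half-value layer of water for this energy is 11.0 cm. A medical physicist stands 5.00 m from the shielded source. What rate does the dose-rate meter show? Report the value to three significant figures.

1.53 mrem/h

Distance alone: (1.60/5.00)² = 0.1024, so 203 × 0.1024 = 20.79 mrem/h.
Shield: 41.4/11.0 = 3.764 half-value layers → attenuation 2^(−3.764) = 0.07361.
Combined: 20.79 × 0.07361 = 1.530 mrem/h.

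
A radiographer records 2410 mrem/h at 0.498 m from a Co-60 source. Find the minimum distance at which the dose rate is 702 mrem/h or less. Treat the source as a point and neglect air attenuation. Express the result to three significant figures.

By the inverse-square law, d₂ = d₁·√(I₁/I₂).
I₁/I₂ = 2410/702 = 3.433, so d₂ = 0.498 × √3.433 = 0.9227 m.

0.923 m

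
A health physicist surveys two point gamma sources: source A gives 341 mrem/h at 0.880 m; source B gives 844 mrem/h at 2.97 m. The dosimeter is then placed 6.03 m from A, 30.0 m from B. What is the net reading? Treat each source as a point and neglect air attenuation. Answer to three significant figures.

By superposition, sum each source's inverse-square contribution:
A: 341 × (0.880/6.03)² = 7.262 mrem/h
B: 844 × (2.97/30.0)² = 8.272 mrem/h
Total = 7.262 + 8.272 = 15.53 mrem/h.

15.5 mrem/h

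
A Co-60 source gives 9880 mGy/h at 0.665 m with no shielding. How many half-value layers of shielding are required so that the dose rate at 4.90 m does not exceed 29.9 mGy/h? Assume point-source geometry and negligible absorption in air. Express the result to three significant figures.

At 4.90 m, distance alone gives 9880 × (0.665/4.90)² = 9880 × 0.01842 = 182.0 mGy/h.
Further attenuation needed: 182.0/29.9 = 6.087.
n = log₂(6.087) = 2.606 half-value layers.

2.61 half-value layers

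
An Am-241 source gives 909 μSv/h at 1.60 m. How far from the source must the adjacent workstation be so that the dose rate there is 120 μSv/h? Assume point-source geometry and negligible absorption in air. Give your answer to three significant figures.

Applying the 1/r² law, d₂ = d₁·√(I₁/I₂).
I₁/I₂ = 909/120 = 7.575, so d₂ = 1.60 × √7.575 = 4.404 m.

4.40 m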